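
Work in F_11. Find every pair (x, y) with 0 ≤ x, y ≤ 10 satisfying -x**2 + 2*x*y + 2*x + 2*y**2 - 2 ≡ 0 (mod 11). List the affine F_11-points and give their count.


Affine F_11-points: {(0, 1), (0, 10), (1, 2), (1, 8), (4, 1), (4, 6), (5, 2), (5, 4), (6, 8), (10, 6)}; count = 10.

For each of the 121 pairs (x, y) ∈ F_11², evaluate f(x, y) mod 11. Record the zeros.
  x = 0: [0↦9, 1↦0, 2↦6, 3↦5, 4↦8, 5↦4, 6↦4, 7↦8, 8↦5, 9↦6, 10↦0]  zeros at y ∈ {1, 10}
  x = 1: [0↦10, 1↦3, 2↦0, 3↦1, 4↦6, 5↦4, 6↦6, 7↦1, 8↦0, 9↦3, 10↦10]  zeros at y ∈ {2, 8}
  x = 2: [0↦9, 1↦4, 2↦3, 3↦6, 4↦2, 5↦2, 6↦6, 7↦3, 8↦4, 9↦9, 10↦7]  zeros at y ∈ ∅
  x = 3: [0↦6, 1↦3, 2↦4, 3↦9, 4↦7, 5↦9, 6↦4, 7↦3, 8↦6, 9↦2, 10↦2]  zeros at y ∈ ∅
  x = 4: [0↦1, 1↦0, 2↦3, 3↦10, 4↦10, 5↦3, 6↦0, 7↦1, 8↦6, 9↦4, 10↦6]  zeros at y ∈ {1, 6}
  x = 5: [0↦5, 1↦6, 2↦0, 3↦9, 4↦0, 5↦6, 6↦5, 7↦8, 8↦4, 9↦4, 10↦8]  zeros at y ∈ {2, 4}
  x = 6: [0↦7, 1↦10, 2↦6, 3↦6, 4↦10, 5↦7, 6↦8, 7↦2, 8↦0, 9↦2, 10↦8]  zeros at y ∈ {8}
  x = 7: [0↦7, 1↦1, 2↦10, 3↦1, 4↦7, 5↦6, 6↦9, 7↦5, 8↦5, 9↦9, 10↦6]  zeros at y ∈ ∅
  x = 8: [0↦5, 1↦1, 2↦1, 3↦5, 4↦2, 5↦3, 6↦8, 7↦6, 8↦8, 9↦3, 10↦2]  zeros at y ∈ ∅
  x = 9: [0↦1, 1↦10, 2↦1, 3↦7, 4↦6, 5↦9, 6↦5, 7↦5, 8↦9, 9↦6, 10↦7]  zeros at y ∈ ∅
  x = 10: [0↦6, 1↦6, 2↦10, 3↦7, 4↦8, 5↦2, 6↦0, 7↦2, 8↦8, 9↦7, 10↦10]  zeros at y ∈ {6}
Collecting zeros: affine points = {(0, 1), (0, 10), (1, 2), (1, 8), (4, 1), (4, 6), (5, 2), (5, 4), (6, 8), (10, 6)}.
Total count |C(F_11)_aff| = 10.


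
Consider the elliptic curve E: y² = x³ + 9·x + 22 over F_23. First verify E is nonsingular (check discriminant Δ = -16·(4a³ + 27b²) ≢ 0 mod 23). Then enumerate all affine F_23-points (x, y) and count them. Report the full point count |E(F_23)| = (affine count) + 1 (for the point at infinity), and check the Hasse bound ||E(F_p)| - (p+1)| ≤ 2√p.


Affine points = {(1, 3), (1, 20), (2, 5), (2, 18), (5, 10), (5, 13), (6, 4), (6, 19), (8, 10), (8, 13), (9, 2), (9, 21), (10, 10), (10, 13), (11, 7), (11, 16), (12, 8), (12, 15), (13, 6), (13, 17), (15, 6), (15, 17), (18, 6), (18, 17), (22, 9), (22, 14)}; affine count = 26; |E(F_23)| = 27.

Discriminant check: Δ ∝ 4a³ + 27b² = 4·9³ + 27·22² = 4·729 + 27·484 ≡ 22 (mod 23). Nonzero ⇒ E is nonsingular.
For each x ∈ F_23, compute rhs = x³ + 9·x + 22 mod 23, then count y ∈ F_23 with y² ≡ rhs.
  x = 0: rhs = 22, matching y values: none (0 points).
  x = 1: rhs = 9, matching y values: 3, 20 (2 points).
  x = 2: rhs = 2, matching y values: 5, 18 (2 points).
  x = 3: rhs = 7, matching y values: none (0 points).
  x = 4: rhs = 7, matching y values: none (0 points).
  x = 5: rhs = 8, matching y values: 10, 13 (2 points).
  x = 6: rhs = 16, matching y values: 4, 19 (2 points).
  x = 7: rhs = 14, matching y values: none (0 points).
  x = 8: rhs = 8, matching y values: 10, 13 (2 points).
  x = 9: rhs = 4, matching y values: 2, 21 (2 points).
  x = 10: rhs = 8, matching y values: 10, 13 (2 points).
  x = 11: rhs = 3, matching y values: 7, 16 (2 points).
  x = 12: rhs = 18, matching y values: 8, 15 (2 points).
  x = 13: rhs = 13, matching y values: 6, 17 (2 points).
  x = 14: rhs = 17, matching y values: none (0 points).
  x = 15: rhs = 13, matching y values: 6, 17 (2 points).
  x = 16: rhs = 7, matching y values: none (0 points).
  x = 17: rhs = 5, matching y values: none (0 points).
  x = 18: rhs = 13, matching y values: 6, 17 (2 points).
  x = 19: rhs = 14, matching y values: none (0 points).
  x = 20: rhs = 14, matching y values: none (0 points).
  x = 21: rhs = 19, matching y values: none (0 points).
  x = 22: rhs = 12, matching y values: 9, 14 (2 points).
Total affine count: 26.
Full point count |E(F_23)| = 26 + 1 = 27.
Hasse bound: |27 − (23+1)| = |3| = 3 ≤ 2√23 ≈ 9.5917 ✓.


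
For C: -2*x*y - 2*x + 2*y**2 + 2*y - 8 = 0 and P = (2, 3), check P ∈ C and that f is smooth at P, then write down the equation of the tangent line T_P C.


Tangent line at P: -8*x + 10*y - 14 = 0.

Step 1: f(2, 3) = 0, so P lies on C.
Step 2: partial derivatives
  f_x(x, y) = -2*y - 2, f_y(x, y) = -2*x + 4*y + 2.
  f_x(P) = -8, f_y(P) = 10 (gradient nonzero, so P is smooth).
Step 3: tangent line at P: -8·(x − 2) + 10·(y − 3) = 0.
Expanding: -8*x + 10*y - 14 = 0.


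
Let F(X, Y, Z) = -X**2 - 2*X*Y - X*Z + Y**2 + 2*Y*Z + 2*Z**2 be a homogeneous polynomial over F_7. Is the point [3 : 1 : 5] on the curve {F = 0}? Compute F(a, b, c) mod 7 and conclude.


F(3,1,5) ≡ 3 (mod 7); P is NOT on the curve.

Evaluate F(3, 1, 5) term-by-term (mod 7).
  -X**2 ↦ -1·9·1·1 = -9
  -2*X*Y ↦ -2·3·1·1 = -6
  -X*Z ↦ -1·3·1·5 = -15
  Y**2 ↦ 1·1·1·1 = 1
  2*Y*Z ↦ 2·1·1·5 = 10
  2*Z**2 ↦ 2·1·1·25 = 50
Sum: F(3, 1, 5) = (-9) + (-6) + (-15) + (1) + (10) + (50) = 31.
Reducing mod 7: 31 ≡ 3 (mod 7).
Since F(a, b, c) ≡ 3 ≠ 0 (mod 7), P does NOT lie on the curve.


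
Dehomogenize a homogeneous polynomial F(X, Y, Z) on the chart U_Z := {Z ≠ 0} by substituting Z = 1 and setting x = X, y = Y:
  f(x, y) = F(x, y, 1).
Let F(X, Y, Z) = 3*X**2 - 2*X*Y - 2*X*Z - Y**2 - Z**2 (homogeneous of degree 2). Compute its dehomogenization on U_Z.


f(x, y) = 3*x**2 - 2*x*y - 2*x - y**2 - 1

On U_Z we set Z = 1. Each monomial c·X^i·Y^j·Z^k in F becomes c·x^i·y^j·1^k = c·x^i·y^j.
Substituting Z = 1: F(X, Y, 1) = 3*x**2 - 2*x*y - 2*x - y**2 - 1.
Note: deg(f) ≤ deg(F) = 2; strict inequality happens when F is divisible by Z (lost terms).


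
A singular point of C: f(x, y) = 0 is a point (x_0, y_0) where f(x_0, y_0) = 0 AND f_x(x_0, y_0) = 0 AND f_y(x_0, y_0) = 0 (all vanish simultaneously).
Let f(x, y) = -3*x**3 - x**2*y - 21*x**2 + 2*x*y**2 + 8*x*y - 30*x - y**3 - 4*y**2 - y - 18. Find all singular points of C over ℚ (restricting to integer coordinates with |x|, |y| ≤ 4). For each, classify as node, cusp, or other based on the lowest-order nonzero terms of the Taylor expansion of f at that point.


Singular points: {(-2, -3)}; classification: cusp.

Compute partial derivatives:
  f_x = -9*x**2 - 2*x*y - 42*x + 2*y**2 + 8*y - 30.
  f_y = -x**2 + 4*x*y + 8*x - 3*y**2 - 8*y - 1.
Scan x_0 ∈ {−4, ..., 4}. For each x_0, f_y(x_0, y) is a polynomial in y; find its integer roots y ∈ {−4, ..., 4}, then test f_x and f at those candidates.
  x = -4: f_y(-4, y) = -3*y**2 - 24*y - 49; no integer root y with |y| ≤ 4.
  x = -3: f_y(-3, y) = -3*y**2 - 20*y - 34; no integer root y with |y| ≤ 4.
  x = -2: f_y(-2, y) = -3*y**2 - 16*y - 21; vanishes at y ∈ {-3}. (-2, -3): f_x = 0, f = 0 — SINGULAR.
  x = -1: f_y(-1, y) = -3*y**2 - 12*y - 10; no integer root y with |y| ≤ 4.
  x = 0: f_y(0, y) = -3*y**2 - 8*y - 1; no integer root y with |y| ≤ 4.
  x = 1: f_y(1, y) = -3*y**2 - 4*y + 6; no integer root y with |y| ≤ 4.
  x = 2: f_y(2, y) = 11 - 3*y**2; no integer root y with |y| ≤ 4.
  x = 3: f_y(3, y) = -3*y**2 + 4*y + 14; no integer root y with |y| ≤ 4.
  x = 4: f_y(4, y) = -3*y**2 + 8*y + 15; no integer root y with |y| ≤ 4.
Only singular point on the grid: (-2, -3).
Classify: substitute x = -2 + u, y = -3 + v and expand: f = -3*u**3 - u**2*v + 2*u*v**2 - v**3 + v**2.
No constant or linear terms (consistent with a singular point). Quadratic part: v**2. Cubic part: -3*u**3 - u**2*v + 2*u*v**2 - v**3.
The quadratic part v**2 is a perfect square, so there is a single (double) tangent line v = 0, i.e. y = -3. Restricting the cubic part to that line (v = 0) leaves -3*u**3 ≠ 0, so f is not divisible by v and the branch is v² ≈ 3*u**3 to lowest order — this is a cusp.
Classification: cusp.


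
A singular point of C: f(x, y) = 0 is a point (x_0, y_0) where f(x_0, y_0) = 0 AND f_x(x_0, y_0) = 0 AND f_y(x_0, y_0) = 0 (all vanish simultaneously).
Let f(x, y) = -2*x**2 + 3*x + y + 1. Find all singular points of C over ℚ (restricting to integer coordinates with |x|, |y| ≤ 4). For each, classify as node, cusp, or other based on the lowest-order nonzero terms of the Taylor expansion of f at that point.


No singular points in the scanned grid; C is smooth there.

Compute partial derivatives:
  f_x = 3 - 4*x.
  f_y = 1.
f_y = 1 is a nonzero constant, so f_y never vanishes: no point (x, y) can satisfy f = f_x = f_y = 0. In particular no (x, y) ∈ {−4, ..., 4}² is singular; the curve is smooth.


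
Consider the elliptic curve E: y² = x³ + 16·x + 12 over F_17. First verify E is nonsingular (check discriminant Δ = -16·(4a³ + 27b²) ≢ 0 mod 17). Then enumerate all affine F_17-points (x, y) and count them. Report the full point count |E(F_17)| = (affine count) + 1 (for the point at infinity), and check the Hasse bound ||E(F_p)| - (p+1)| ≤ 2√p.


Affine points = {(2, 1), (2, 16), (3, 6), (3, 11), (4, 2), (4, 15), (5, 8), (5, 9), (6, 1), (6, 16), (7, 5), (7, 12), (9, 1), (9, 16), (10, 4), (10, 13)}; affine count = 16; |E(F_17)| = 17.

Discriminant check: Δ ∝ 4a³ + 27b² = 4·16³ + 27·12² = 4·4096 + 27·144 ≡ 8 (mod 17). Nonzero ⇒ E is nonsingular.
For each x ∈ F_17, compute rhs = x³ + 16·x + 12 mod 17, then count y ∈ F_17 with y² ≡ rhs.
  x = 0: rhs = 12, matching y values: none (0 points).
  x = 1: rhs = 12, matching y values: none (0 points).
  x = 2: rhs = 1, matching y values: 1, 16 (2 points).
  x = 3: rhs = 2, matching y values: 6, 11 (2 points).
  x = 4: rhs = 4, matching y values: 2, 15 (2 points).
  x = 5: rhs = 13, matching y values: 8, 9 (2 points).
  x = 6: rhs = 1, matching y values: 1, 16 (2 points).
  x = 7: rhs = 8, matching y values: 5, 12 (2 points).
  x = 8: rhs = 6, matching y values: none (0 points).
  x = 9: rhs = 1, matching y values: 1, 16 (2 points).
  x = 10: rhs = 16, matching y values: 4, 13 (2 points).
  x = 11: rhs = 6, matching y values: none (0 points).
  x = 12: rhs = 11, matching y values: none (0 points).
  x = 13: rhs = 3, matching y values: none (0 points).
  x = 14: rhs = 5, matching y values: none (0 points).
  x = 15: rhs = 6, matching y values: none (0 points).
  x = 16: rhs = 12, matching y values: none (0 points).
Total affine count: 16.
Full point count |E(F_17)| = 16 + 1 = 17.
Hasse bound: |17 − (17+1)| = |-1| = 1 ≤ 2√17 ≈ 8.2462 ✓.


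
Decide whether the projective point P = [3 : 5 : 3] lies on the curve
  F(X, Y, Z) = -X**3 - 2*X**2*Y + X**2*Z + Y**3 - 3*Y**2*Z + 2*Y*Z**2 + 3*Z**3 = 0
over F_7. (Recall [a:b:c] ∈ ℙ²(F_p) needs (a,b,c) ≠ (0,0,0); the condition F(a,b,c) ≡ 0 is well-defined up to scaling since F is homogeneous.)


F(3,5,3) ≡ 2 (mod 7); P is NOT on the curve.

Evaluate F(3, 5, 3) term-by-term (mod 7).
  -X**3 ↦ -1·27·1·1 = -27
  -2*X**2*Y ↦ -2·9·5·1 = -90
  X**2*Z ↦ 1·9·1·3 = 27
  Y**3 ↦ 1·1·125·1 = 125
  -3*Y**2*Z ↦ -3·1·25·3 = -225
  2*Y*Z**2 ↦ 2·1·5·9 = 90
  3*Z**3 ↦ 3·1·1·27 = 81
Sum: F(3, 5, 3) = (-27) + (-90) + (27) + (125) + (-225) + (90) + (81) = -19.
Reducing mod 7: -19 ≡ 2 (mod 7).
Since F(a, b, c) ≡ 2 ≠ 0 (mod 7), P does NOT lie on the curve.


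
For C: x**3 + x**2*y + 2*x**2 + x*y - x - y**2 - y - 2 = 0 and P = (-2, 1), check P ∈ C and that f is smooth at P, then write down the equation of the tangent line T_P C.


Tangent line at P: 1 - y = 0.

Step 1: f(-2, 1) = 0, so P lies on C.
Step 2: partial derivatives
  f_x(x, y) = 3*x**2 + 2*x*y + 4*x + y - 1, f_y(x, y) = x**2 + x - 2*y - 1.
  f_x(P) = 0, f_y(P) = -1 (gradient nonzero, so P is smooth).
Step 3: tangent line at P: 0·(x − -2) + -1·(y − 1) = 0.
Expanding: 1 - y = 0.


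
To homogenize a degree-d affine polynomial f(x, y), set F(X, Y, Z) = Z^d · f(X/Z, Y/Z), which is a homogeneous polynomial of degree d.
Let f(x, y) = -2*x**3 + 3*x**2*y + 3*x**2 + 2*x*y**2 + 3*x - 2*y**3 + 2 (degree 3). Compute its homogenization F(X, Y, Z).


F(X, Y, Z) = -2*X**3 + 3*X**2*Y + 3*X**2*Z + 2*X*Y**2 + 3*X*Z**2 - 2*Y**3 + 2*Z**3

deg(f) = 3.
Substitute x = X/Z, y = Y/Z into f, then multiply by Z^3.
  monomial -2·x^3·y^0 ↦ -2·X^3·Y^0·Z^0.
  monomial 3·x^2·y^1 ↦ 3·X^2·Y^1·Z^0.
  monomial 3·x^2·y^0 ↦ 3·X^2·Y^0·Z^1.
  monomial 2·x^1·y^2 ↦ 2·X^1·Y^2·Z^0.
  monomial 3·x^1·y^0 ↦ 3·X^1·Y^0·Z^2.
  monomial -2·x^0·y^3 ↦ -2·X^0·Y^3·Z^0.
  monomial 2·x^0·y^0 ↦ 2·X^0·Y^0·Z^3.
Collecting: F(X, Y, Z) = -2*X**3 + 3*X**2*Y + 3*X**2*Z + 2*X*Y**2 + 3*X*Z**2 - 2*Y**3 + 2*Z**3.


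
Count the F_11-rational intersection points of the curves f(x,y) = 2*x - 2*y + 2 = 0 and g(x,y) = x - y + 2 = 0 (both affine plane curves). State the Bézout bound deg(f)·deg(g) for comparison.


Common zeros: ∅; count = 0; Bézout bound = 1.

deg(f) = 1, deg(g) = 1, so Bézout bound = 1.
Scan x ∈ F_11. For each x, list the y ∈ F_11 with f(x, y) ≡ 0 and those with g(x, y) ≡ 0 (mod 11); the common zeros in that column are the intersection.
  x = 0: f ≡ 0 at y ∈ {1}; g ≡ 0 at y ∈ {2}; common: ∅.
  x = 1: f ≡ 0 at y ∈ {2}; g ≡ 0 at y ∈ {3}; common: ∅.
  x = 2: f ≡ 0 at y ∈ {3}; g ≡ 0 at y ∈ {4}; common: ∅.
  x = 3: f ≡ 0 at y ∈ {4}; g ≡ 0 at y ∈ {5}; common: ∅.
  x = 4: f ≡ 0 at y ∈ {5}; g ≡ 0 at y ∈ {6}; common: ∅.
  x = 5: f ≡ 0 at y ∈ {6}; g ≡ 0 at y ∈ {7}; common: ∅.
  x = 6: f ≡ 0 at y ∈ {7}; g ≡ 0 at y ∈ {8}; common: ∅.
  x = 7: f ≡ 0 at y ∈ {8}; g ≡ 0 at y ∈ {9}; common: ∅.
  x = 8: f ≡ 0 at y ∈ {9}; g ≡ 0 at y ∈ {10}; common: ∅.
  x = 9: f ≡ 0 at y ∈ {10}; g ≡ 0 at y ∈ {0}; common: ∅.
  x = 10: f ≡ 0 at y ∈ {0}; g ≡ 0 at y ∈ {1}; common: ∅.
Collecting: common zeros = ∅, so the count is 0.
Comparison with the Bézout bound: 0 ≤ 1 = deg(f)·deg(g), as expected for curves with no common component (the affine F_11-count falls short of the bound because intersections may lie at infinity, over extension fields, or carry multiplicity).


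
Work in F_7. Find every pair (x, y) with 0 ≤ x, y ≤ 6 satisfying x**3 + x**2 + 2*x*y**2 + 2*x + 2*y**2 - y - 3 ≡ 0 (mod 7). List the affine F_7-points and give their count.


Affine F_7-points: {(0, 5), (0, 6), (2, 2), (2, 4), (5, 1), (5, 2), (6, 2)}; count = 7.

For each of the 49 pairs (x, y) ∈ F_7², evaluate f(x, y) mod 7. Record the zeros.
  x = 0: [0↦4, 1↦5, 2↦3, 3↦5, 4↦4, 5↦0, 6↦0]  zeros at y ∈ {5, 6}
  x = 1: [0↦1, 1↦4, 2↦1, 3↦6, 4↦5, 5↦5, 6↦6]  zeros at y ∈ ∅
  x = 2: [0↦6, 1↦4, 2↦0, 3↦1, 4↦0, 5↦4, 6↦6]  zeros at y ∈ {2, 4}
  x = 3: [0↦4, 1↦4, 2↦6, 3↦3, 4↦2, 5↦3, 6↦6]  zeros at y ∈ ∅
  x = 4: [0↦1, 1↦3, 2↦4, 3↦4, 4↦3, 5↦1, 6↦5]  zeros at y ∈ ∅
  x = 5: [0↦3, 1↦0, 2↦0, 3↦3, 4↦2, 5↦4, 6↦2]  zeros at y ∈ {1, 2}
  x = 6: [0↦2, 1↦1, 2↦0, 3↦6, 4↦5, 5↦4, 6↦3]  zeros at y ∈ {2}
Collecting zeros: affine points = {(0, 5), (0, 6), (2, 2), (2, 4), (5, 1), (5, 2), (6, 2)}.
Total count |C(F_7)_aff| = 7.


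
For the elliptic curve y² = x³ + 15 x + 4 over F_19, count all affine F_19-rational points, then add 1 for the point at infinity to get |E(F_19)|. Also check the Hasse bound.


Affine points = {(0, 2), (0, 17), (1, 1), (1, 18), (2, 2), (2, 17), (3, 0), (6, 5), (6, 14), (8, 3), (8, 16), (17, 2), (17, 17), (18, 8), (18, 11)}; affine count = 15; |E(F_19)| = 16.

Discriminant check: Δ ∝ 4a³ + 27b² = 4·15³ + 27·4² = 4·3375 + 27·16 ≡ 5 (mod 19). Nonzero ⇒ E is nonsingular.
For each x ∈ F_19, compute rhs = x³ + 15·x + 4 mod 19, then count y ∈ F_19 with y² ≡ rhs.
  x = 0: rhs = 4, matching y values: 2, 17 (2 points).
  x = 1: rhs = 1, matching y values: 1, 18 (2 points).
  x = 2: rhs = 4, matching y values: 2, 17 (2 points).
  x = 3: rhs = 0, matching y values: 0 (1 points).
  x = 4: rhs = 14, matching y values: none (0 points).
  x = 5: rhs = 14, matching y values: none (0 points).
  x = 6: rhs = 6, matching y values: 5, 14 (2 points).
  x = 7: rhs = 15, matching y values: none (0 points).
  x = 8: rhs = 9, matching y values: 3, 16 (2 points).
  x = 9: rhs = 13, matching y values: none (0 points).
  x = 10: rhs = 14, matching y values: none (0 points).
  x = 11: rhs = 18, matching y values: none (0 points).
  x = 12: rhs = 12, matching y values: none (0 points).
  x = 13: rhs = 2, matching y values: none (0 points).
  x = 14: rhs = 13, matching y values: none (0 points).
  x = 15: rhs = 13, matching y values: none (0 points).
  x = 16: rhs = 8, matching y values: none (0 points).
  x = 17: rhs = 4, matching y values: 2, 17 (2 points).
  x = 18: rhs = 7, matching y values: 8, 11 (2 points).
Total affine count: 15.
Full point count |E(F_19)| = 15 + 1 = 16.
Hasse bound: |16 − (19+1)| = |-4| = 4 ≤ 2√19 ≈ 8.7178 ✓.


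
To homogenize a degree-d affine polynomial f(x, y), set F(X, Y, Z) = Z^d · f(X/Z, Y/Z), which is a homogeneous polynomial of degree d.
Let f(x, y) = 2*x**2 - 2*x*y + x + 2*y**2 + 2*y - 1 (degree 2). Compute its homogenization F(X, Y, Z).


F(X, Y, Z) = 2*X**2 - 2*X*Y + X*Z + 2*Y**2 + 2*Y*Z - Z**2

deg(f) = 2.
Substitute x = X/Z, y = Y/Z into f, then multiply by Z^2.
  monomial 2·x^2·y^0 ↦ 2·X^2·Y^0·Z^0.
  monomial -2·x^1·y^1 ↦ -2·X^1·Y^1·Z^0.
  monomial 1·x^1·y^0 ↦ 1·X^1·Y^0·Z^1.
  monomial 2·x^0·y^2 ↦ 2·X^0·Y^2·Z^0.
  monomial 2·x^0·y^1 ↦ 2·X^0·Y^1·Z^1.
  monomial -1·x^0·y^0 ↦ -1·X^0·Y^0·Z^2.
Collecting: F(X, Y, Z) = 2*X**2 - 2*X*Y + X*Z + 2*Y**2 + 2*Y*Z - Z**2.


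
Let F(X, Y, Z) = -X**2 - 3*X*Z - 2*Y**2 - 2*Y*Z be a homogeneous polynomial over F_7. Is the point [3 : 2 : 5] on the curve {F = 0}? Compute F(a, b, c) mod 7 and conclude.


F(3,2,5) ≡ 2 (mod 7); P is NOT on the curve.

Evaluate F(3, 2, 5) term-by-term (mod 7).
  -X**2 ↦ -1·9·1·1 = -9
  -3*X*Z ↦ -3·3·1·5 = -45
  -2*Y**2 ↦ -2·1·4·1 = -8
  -2*Y*Z ↦ -2·1·2·5 = -20
Sum: F(3, 2, 5) = (-9) + (-45) + (-8) + (-20) = -82.
Reducing mod 7: -82 ≡ 2 (mod 7).
Since F(a, b, c) ≡ 2 ≠ 0 (mod 7), P does NOT lie on the curve.


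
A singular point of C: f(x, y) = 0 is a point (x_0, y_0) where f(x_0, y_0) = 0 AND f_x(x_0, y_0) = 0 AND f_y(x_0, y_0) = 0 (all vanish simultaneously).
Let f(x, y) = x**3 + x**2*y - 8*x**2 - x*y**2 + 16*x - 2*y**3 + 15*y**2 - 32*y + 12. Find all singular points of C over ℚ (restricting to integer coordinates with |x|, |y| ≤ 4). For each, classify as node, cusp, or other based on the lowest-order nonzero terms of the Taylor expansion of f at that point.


Singular points: {(2, 2)}; classification: cusp.

Compute partial derivatives:
  f_x = 3*x**2 + 2*x*y - 16*x - y**2 + 16.
  f_y = x**2 - 2*x*y - 6*y**2 + 30*y - 32.
Scan x_0 ∈ {−4, ..., 4}. For each x_0, f_y(x_0, y) is a polynomial in y; find its integer roots y ∈ {−4, ..., 4}, then test f_x and f at those candidates.
  x = -4: f_y(-4, y) = -6*y**2 + 38*y - 16; no integer root y with |y| ≤ 4.
  x = -3: f_y(-3, y) = -6*y**2 + 36*y - 23; no integer root y with |y| ≤ 4.
  x = -2: f_y(-2, y) = -6*y**2 + 34*y - 28; vanishes at y ∈ {1}. (-2, 1): f_x = 55 ≠ 0.
  x = -1: f_y(-1, y) = -6*y**2 + 32*y - 31; no integer root y with |y| ≤ 4.
  x = 0: f_y(0, y) = -6*y**2 + 30*y - 32; no integer root y with |y| ≤ 4.
  x = 1: f_y(1, y) = -6*y**2 + 28*y - 31; no integer root y with |y| ≤ 4.
  x = 2: f_y(2, y) = -6*y**2 + 26*y - 28; vanishes at y ∈ {2}. (2, 2): f_x = 0, f = 0 — SINGULAR.
  x = 3: f_y(3, y) = -6*y**2 + 24*y - 23; no integer root y with |y| ≤ 4.
  x = 4: f_y(4, y) = -6*y**2 + 22*y - 16; vanishes at y ∈ {1}. (4, 1): f_x = 7 ≠ 0.
Only singular point on the grid: (2, 2).
Classify: substitute x = 2 + u, y = 2 + v and expand: f = u**3 + u**2*v - u*v**2 - 2*v**3 + v**2.
No constant or linear terms (consistent with a singular point). Quadratic part: v**2. Cubic part: u**3 + u**2*v - u*v**2 - 2*v**3.
The quadratic part v**2 is a perfect square, so there is a single (double) tangent line v = 0, i.e. y = 2. Restricting the cubic part to that line (v = 0) leaves u**3 ≠ 0, so f is not divisible by v and the branch is v² ≈ -u**3 to lowest order — this is a cusp.
Classification: cusp.


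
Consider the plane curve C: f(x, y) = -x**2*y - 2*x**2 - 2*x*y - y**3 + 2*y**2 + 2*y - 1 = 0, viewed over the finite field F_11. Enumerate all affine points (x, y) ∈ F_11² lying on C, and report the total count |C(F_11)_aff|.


Affine F_11-points: {(0, 5), (0, 9), (0, 10), (2, 10), (4, 0), (4, 2), (6, 2), (6, 3), (6, 8), (7, 0), (8, 4), (8, 5), (9, 4), (10, 8)}; count = 14.

For each of the 121 pairs (x, y) ∈ F_11², evaluate f(x, y) mod 11. Record the zeros.
  x = 0: [0↦10, 1↦2, 2↦3, 3↦7, 4↦8, 5↦0, 6↦10, 7↦10, 8↦5, 9↦0, 10↦0]  zeros at y ∈ {5, 9, 10}
  x = 1: [0↦8, 1↦8, 2↦6, 3↦7, 4↦5, 5↦5, 6↦1, 7↦9, 8↦1, 9↦4, 10↦1]  zeros at y ∈ ∅
  x = 2: [0↦2, 1↦8, 2↦1, 3↦8, 4↦1, 5↦7, 6↦9, 7↦1, 8↦10, 9↦8, 10↦0]  zeros at y ∈ {10}
  x = 3: [0↦3, 1↦2, 2↦10, 3↦10, 4↦7, 5↦6, 6↦1, 7↦8, 8↦10, 9↦1, 10↦8]  zeros at y ∈ ∅
  x = 4: [0↦0, 1↦1, 2↦0, 3↦2, 4↦1, 5↦2, 6↦10, 7↦8, 8↦1, 9↦5, 10↦3]  zeros at y ∈ {0, 2}
  x = 5: [0↦4, 1↦5, 2↦4, 3↦6, 4↦5, 5↦6, 6↦3, 7↦1, 8↦5, 9↦9, 10↦7]  zeros at y ∈ ∅
  x = 6: [0↦4, 1↦3, 2↦0, 3↦0, 4↦8, 5↦7, 6↦2, 7↦9, 8↦0, 9↦2, 10↦9]  zeros at y ∈ {2, 3, 8}
  x = 7: [0↦0, 1↦6, 2↦10, 3↦6, 4↦10, 5↦5, 6↦7, 7↦10, 8↦8, 9↦6, 10↦9]  zeros at y ∈ {0}
  x = 8: [0↦3, 1↦3, 2↦1, 3↦2, 4↦0, 5↦0, 6↦7, 7↦4, 8↦7, 9↦10, 10↦7]  zeros at y ∈ {4, 5}
  x = 9: [0↦2, 1↦5, 2↦6, 3↦10, 4↦0, 5↦3, 6↦2, 7↦2, 8↦8, 9↦3, 10↦3]  zeros at y ∈ {4}
  x = 10: [0↦8, 1↦1, 2↦3, 3↦8, 4↦10, 5↦3, 6↦3, 7↦4, 8↦0, 9↦7, 10↦8]  zeros at y ∈ {8}
Collecting zeros: affine points = {(0, 5), (0, 9), (0, 10), (2, 10), (4, 0), (4, 2), (6, 2), (6, 3), (6, 8), (7, 0), (8, 4), (8, 5), (9, 4), (10, 8)}.
Total count |C(F_11)_aff| = 14.


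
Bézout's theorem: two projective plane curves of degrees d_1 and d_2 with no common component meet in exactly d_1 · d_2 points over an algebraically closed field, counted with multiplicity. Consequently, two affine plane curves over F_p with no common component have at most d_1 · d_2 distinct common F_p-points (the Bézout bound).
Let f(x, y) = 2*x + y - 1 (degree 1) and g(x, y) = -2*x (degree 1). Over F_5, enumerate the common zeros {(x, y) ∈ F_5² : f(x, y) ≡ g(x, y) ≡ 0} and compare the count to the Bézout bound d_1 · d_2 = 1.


Common zeros: {(0, 1)}; count = 1; Bézout bound = 1.

deg(f) = 1, deg(g) = 1, so Bézout bound = 1.
Scan x ∈ F_5. For each x, list the y ∈ F_5 with f(x, y) ≡ 0 and those with g(x, y) ≡ 0 (mod 5); the common zeros in that column are the intersection.
  x = 0: f ≡ 0 at y ∈ {1}; g ≡ 0 at y ∈ {0, 1, 2, 3, 4}; common: {1}.
  x = 1: f ≡ 0 at y ∈ {4}; g ≡ 0 at y ∈ ∅; common: ∅.
  x = 2: f ≡ 0 at y ∈ {2}; g ≡ 0 at y ∈ ∅; common: ∅.
  x = 3: f ≡ 0 at y ∈ {0}; g ≡ 0 at y ∈ ∅; common: ∅.
  x = 4: f ≡ 0 at y ∈ {3}; g ≡ 0 at y ∈ ∅; common: ∅.
Collecting: common zeros = {(0, 1)}, so the count is 1.
Comparison with the Bézout bound: 1 ≤ 1 = deg(f)·deg(g), as expected for curves with no common component (the bound is attained).


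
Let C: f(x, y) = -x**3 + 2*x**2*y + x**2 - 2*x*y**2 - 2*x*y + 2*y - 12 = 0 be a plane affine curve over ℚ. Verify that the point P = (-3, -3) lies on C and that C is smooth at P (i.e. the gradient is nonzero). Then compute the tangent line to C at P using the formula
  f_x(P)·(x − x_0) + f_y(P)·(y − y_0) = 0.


Tangent line at P: -9*x - 10*y - 57 = 0.

Step 1: f(-3, -3) = 0, so P lies on C.
Step 2: partial derivatives
  f_x(x, y) = -3*x**2 + 4*x*y + 2*x - 2*y**2 - 2*y, f_y(x, y) = 2*x**2 - 4*x*y - 2*x + 2.
  f_x(P) = -9, f_y(P) = -10 (gradient nonzero, so P is smooth).
Step 3: tangent line at P: -9·(x − -3) + -10·(y − -3) = 0.
Expanding: -9*x - 10*y - 57 = 0.


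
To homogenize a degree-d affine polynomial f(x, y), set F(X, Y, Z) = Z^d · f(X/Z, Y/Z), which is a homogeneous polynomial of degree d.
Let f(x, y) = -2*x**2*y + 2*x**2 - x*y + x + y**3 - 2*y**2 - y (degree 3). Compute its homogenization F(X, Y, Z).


F(X, Y, Z) = -2*X**2*Y + 2*X**2*Z - X*Y*Z + X*Z**2 + Y**3 - 2*Y**2*Z - Y*Z**2

deg(f) = 3.
Substitute x = X/Z, y = Y/Z into f, then multiply by Z^3.
  monomial -2·x^2·y^1 ↦ -2·X^2·Y^1·Z^0.
  monomial 2·x^2·y^0 ↦ 2·X^2·Y^0·Z^1.
  monomial -1·x^1·y^1 ↦ -1·X^1·Y^1·Z^1.
  monomial 1·x^1·y^0 ↦ 1·X^1·Y^0·Z^2.
  monomial 1·x^0·y^3 ↦ 1·X^0·Y^3·Z^0.
  monomial -2·x^0·y^2 ↦ -2·X^0·Y^2·Z^1.
  monomial -1·x^0·y^1 ↦ -1·X^0·Y^1·Z^2.
Collecting: F(X, Y, Z) = -2*X**2*Y + 2*X**2*Z - X*Y*Z + X*Z**2 + Y**3 - 2*Y**2*Z - Y*Z**2.


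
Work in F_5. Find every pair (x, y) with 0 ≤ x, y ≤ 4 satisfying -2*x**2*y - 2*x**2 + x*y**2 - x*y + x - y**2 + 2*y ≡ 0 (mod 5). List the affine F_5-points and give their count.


Affine F_5-points: {(0, 0), (0, 2), (1, 4), (3, 0), (3, 2)}; count = 5.

For each of the 25 pairs (x, y) ∈ F_5², evaluate f(x, y) mod 5. Record the zeros.
  x = 0: [0↦0, 1↦1, 2↦0, 3↦2, 4↦2]  zeros at y ∈ {0, 2}
  x = 1: [0↦4, 1↦3, 2↦2, 3↦1, 4↦0]  zeros at y ∈ {4}
  x = 2: [0↦4, 1↦2, 2↦2, 3↦4, 4↦3]  zeros at y ∈ ∅
  x = 3: [0↦0, 1↦3, 2↦0, 3↦1, 4↦1]  zeros at y ∈ {0, 2}
  x = 4: [0↦2, 1↦1, 2↦1, 3↦2, 4↦4]  zeros at y ∈ ∅
Collecting zeros: affine points = {(0, 0), (0, 2), (1, 4), (3, 0), (3, 2)}.
Total count |C(F_5)_aff| = 5.


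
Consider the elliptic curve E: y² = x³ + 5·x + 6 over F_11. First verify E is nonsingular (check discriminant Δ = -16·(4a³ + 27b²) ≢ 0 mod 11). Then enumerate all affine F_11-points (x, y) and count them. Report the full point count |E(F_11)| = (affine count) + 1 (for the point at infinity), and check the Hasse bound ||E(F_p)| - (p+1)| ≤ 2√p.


Affine points = {(1, 1), (1, 10), (3, 2), (3, 9), (10, 0)}; affine count = 5; |E(F_11)| = 6.

Discriminant check: Δ ∝ 4a³ + 27b² = 4·5³ + 27·6² = 4·125 + 27·36 ≡ 9 (mod 11). Nonzero ⇒ E is nonsingular.
For each x ∈ F_11, compute rhs = x³ + 5·x + 6 mod 11, then count y ∈ F_11 with y² ≡ rhs.
  x = 0: rhs = 6, matching y values: none (0 points).
  x = 1: rhs = 1, matching y values: 1, 10 (2 points).
  x = 2: rhs = 2, matching y values: none (0 points).
  x = 3: rhs = 4, matching y values: 2, 9 (2 points).
  x = 4: rhs = 2, matching y values: none (0 points).
  x = 5: rhs = 2, matching y values: none (0 points).
  x = 6: rhs = 10, matching y values: none (0 points).
  x = 7: rhs = 10, matching y values: none (0 points).
  x = 8: rhs = 8, matching y values: none (0 points).
  x = 9: rhs = 10, matching y values: none (0 points).
  x = 10: rhs = 0, matching y values: 0 (1 points).
Total affine count: 5.
Full point count |E(F_11)| = 5 + 1 = 6.
Hasse bound: |6 − (11+1)| = |-6| = 6 ≤ 2√11 ≈ 6.6332 ✓.


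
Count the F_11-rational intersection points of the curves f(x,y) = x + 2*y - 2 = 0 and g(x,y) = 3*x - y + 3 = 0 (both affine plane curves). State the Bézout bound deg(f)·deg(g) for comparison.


Common zeros: {(1, 6)}; count = 1; Bézout bound = 1.

deg(f) = 1, deg(g) = 1, so Bézout bound = 1.
Scan x ∈ F_11. For each x, list the y ∈ F_11 with f(x, y) ≡ 0 and those with g(x, y) ≡ 0 (mod 11); the common zeros in that column are the intersection.
  x = 0: f ≡ 0 at y ∈ {1}; g ≡ 0 at y ∈ {3}; common: ∅.
  x = 1: f ≡ 0 at y ∈ {6}; g ≡ 0 at y ∈ {6}; common: {6}.
  x = 2: f ≡ 0 at y ∈ {0}; g ≡ 0 at y ∈ {9}; common: ∅.
  x = 3: f ≡ 0 at y ∈ {5}; g ≡ 0 at y ∈ {1}; common: ∅.
  x = 4: f ≡ 0 at y ∈ {10}; g ≡ 0 at y ∈ {4}; common: ∅.
  x = 5: f ≡ 0 at y ∈ {4}; g ≡ 0 at y ∈ {7}; common: ∅.
  x = 6: f ≡ 0 at y ∈ {9}; g ≡ 0 at y ∈ {10}; common: ∅.
  x = 7: f ≡ 0 at y ∈ {3}; g ≡ 0 at y ∈ {2}; common: ∅.
  x = 8: f ≡ 0 at y ∈ {8}; g ≡ 0 at y ∈ {5}; common: ∅.
  x = 9: f ≡ 0 at y ∈ {2}; g ≡ 0 at y ∈ {8}; common: ∅.
  x = 10: f ≡ 0 at y ∈ {7}; g ≡ 0 at y ∈ {0}; common: ∅.
Collecting: common zeros = {(1, 6)}, so the count is 1.
Comparison with the Bézout bound: 1 ≤ 1 = deg(f)·deg(g), as expected for curves with no common component (the bound is attained).


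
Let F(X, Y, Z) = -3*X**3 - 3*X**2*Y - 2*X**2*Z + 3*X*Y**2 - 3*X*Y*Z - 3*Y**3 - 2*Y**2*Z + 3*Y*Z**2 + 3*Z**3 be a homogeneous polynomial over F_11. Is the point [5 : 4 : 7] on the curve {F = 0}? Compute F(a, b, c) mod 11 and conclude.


F(5,4,7) ≡ 7 (mod 11); P is NOT on the curve.

Evaluate F(5, 4, 7) term-by-term (mod 11).
  -3*X**3 ↦ -3·125·1·1 = -375
  -3*X**2*Y ↦ -3·25·4·1 = -300
  -2*X**2*Z ↦ -2·25·1·7 = -350
  3*X*Y**2 ↦ 3·5·16·1 = 240
  -3*X*Y*Z ↦ -3·5·4·7 = -420
  -3*Y**3 ↦ -3·1·64·1 = -192
  -2*Y**2*Z ↦ -2·1·16·7 = -224
  3*Y*Z**2 ↦ 3·1·4·49 = 588
  3*Z**3 ↦ 3·1·1·343 = 1029
Sum: F(5, 4, 7) = (-375) + (-300) + (-350) + (240) + (-420) + (-192) + (-224) + (588) + (1029) = -4.
Reducing mod 11: -4 ≡ 7 (mod 11).
Since F(a, b, c) ≡ 7 ≠ 0 (mod 11), P does NOT lie on the curve.


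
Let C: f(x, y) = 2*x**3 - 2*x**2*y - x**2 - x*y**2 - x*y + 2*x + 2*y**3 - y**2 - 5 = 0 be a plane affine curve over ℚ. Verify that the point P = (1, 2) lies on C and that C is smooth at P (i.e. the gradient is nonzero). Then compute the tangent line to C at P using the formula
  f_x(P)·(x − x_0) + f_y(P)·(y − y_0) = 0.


Tangent line at P: -8*x + 13*y - 18 = 0.

Step 1: f(1, 2) = 0, so P lies on C.
Step 2: partial derivatives
  f_x(x, y) = 6*x**2 - 4*x*y - 2*x - y**2 - y + 2, f_y(x, y) = -2*x**2 - 2*x*y - x + 6*y**2 - 2*y.
  f_x(P) = -8, f_y(P) = 13 (gradient nonzero, so P is smooth).
Step 3: tangent line at P: -8·(x − 1) + 13·(y − 2) = 0.
Expanding: -8*x + 13*y - 18 = 0.


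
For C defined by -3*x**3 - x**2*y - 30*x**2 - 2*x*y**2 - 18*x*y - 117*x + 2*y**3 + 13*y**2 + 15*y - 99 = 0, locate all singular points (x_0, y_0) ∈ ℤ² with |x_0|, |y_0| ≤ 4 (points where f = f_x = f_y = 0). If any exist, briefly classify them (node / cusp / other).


Singular points: {(-3, -3)}; classification: cusp.

Compute partial derivatives:
  f_x = -9*x**2 - 2*x*y - 60*x - 2*y**2 - 18*y - 117.
  f_y = -x**2 - 4*x*y - 18*x + 6*y**2 + 26*y + 15.
Scan x_0 ∈ {−4, ..., 4}. For each x_0, f_y(x_0, y) is a polynomial in y; find its integer roots y ∈ {−4, ..., 4}, then test f_x and f at those candidates.
  x = -4: f_y(-4, y) = 6*y**2 + 42*y + 71; no integer root y with |y| ≤ 4.
  x = -3: f_y(-3, y) = 6*y**2 + 38*y + 60; vanishes at y ∈ {-3}. (-3, -3): f_x = 0, f = 0 — SINGULAR.
  x = -2: f_y(-2, y) = 6*y**2 + 34*y + 47; no integer root y with |y| ≤ 4.
  x = -1: f_y(-1, y) = 6*y**2 + 30*y + 32; no integer root y with |y| ≤ 4.
  x = 0: f_y(0, y) = 6*y**2 + 26*y + 15; no integer root y with |y| ≤ 4.
  x = 1: f_y(1, y) = 6*y**2 + 22*y - 4; no integer root y with |y| ≤ 4.
  x = 2: f_y(2, y) = 6*y**2 + 18*y - 25; no integer root y with |y| ≤ 4.
  x = 3: f_y(3, y) = 6*y**2 + 14*y - 48; no integer root y with |y| ≤ 4.
  x = 4: f_y(4, y) = 6*y**2 + 10*y - 73; no integer root y with |y| ≤ 4.
Only singular point on the grid: (-3, -3).
Classify: substitute x = -3 + u, y = -3 + v and expand: f = -3*u**3 - u**2*v - 2*u*v**2 + 2*v**3 + v**2.
No constant or linear terms (consistent with a singular point). Quadratic part: v**2. Cubic part: -3*u**3 - u**2*v - 2*u*v**2 + 2*v**3.
The quadratic part v**2 is a perfect square, so there is a single (double) tangent line v = 0, i.e. y = -3. Restricting the cubic part to that line (v = 0) leaves -3*u**3 ≠ 0, so f is not divisible by v and the branch is v² ≈ 3*u**3 to lowest order — this is a cusp.
Classification: cusp.


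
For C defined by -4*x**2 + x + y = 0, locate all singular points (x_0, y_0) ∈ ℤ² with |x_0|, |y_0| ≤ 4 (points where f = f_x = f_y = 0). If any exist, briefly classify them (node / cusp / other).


No singular points in the scanned grid; C is smooth there.

Compute partial derivatives:
  f_x = 1 - 8*x.
  f_y = 1.
f_y = 1 is a nonzero constant, so f_y never vanishes: no point (x, y) can satisfy f = f_x = f_y = 0. In particular no (x, y) ∈ {−4, ..., 4}² is singular; the curve is smooth.


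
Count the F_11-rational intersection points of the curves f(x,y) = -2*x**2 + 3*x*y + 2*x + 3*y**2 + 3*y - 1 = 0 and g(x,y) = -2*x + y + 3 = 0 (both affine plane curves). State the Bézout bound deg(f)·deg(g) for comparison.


Common zeros: ∅; count = 0; Bézout bound = 2.

deg(f) = 2, deg(g) = 1, so Bézout bound = 2.
Scan x ∈ F_11. For each x, list the y ∈ F_11 with f(x, y) ≡ 0 and those with g(x, y) ≡ 0 (mod 11); the common zeros in that column are the intersection.
  x = 0: f ≡ 0 at y ∈ ∅; g ≡ 0 at y ∈ {8}; common: ∅.
  x = 1: f ≡ 0 at y ∈ {3, 6}; g ≡ 0 at y ∈ {10}; common: ∅.
  x = 2: f ≡ 0 at y ∈ {9, 10}; g ≡ 0 at y ∈ {1}; common: ∅.
  x = 3: f ≡ 0 at y ∈ {8, 10}; g ≡ 0 at y ∈ {3}; common: ∅.
  x = 4: f ≡ 0 at y ∈ ∅; g ≡ 0 at y ∈ {5}; common: ∅.
  x = 5: f ≡ 0 at y ∈ ∅; g ≡ 0 at y ∈ {7}; common: ∅.
  x = 6: f ≡ 0 at y ∈ ∅; g ≡ 0 at y ∈ {9}; common: ∅.
  x = 7: f ≡ 0 at y ∈ {5, 9}; g ≡ 0 at y ∈ {0}; common: ∅.
  x = 8: f ≡ 0 at y ∈ ∅; g ≡ 0 at y ∈ {2}; common: ∅.
  x = 9: f ≡ 0 at y ∈ {6}; g ≡ 0 at y ∈ {4}; common: ∅.
  x = 10: f ≡ 0 at y ∈ {3, 8}; g ≡ 0 at y ∈ {6}; common: ∅.
Collecting: common zeros = ∅, so the count is 0.
Comparison with the Bézout bound: 0 ≤ 2 = deg(f)·deg(g), as expected for curves with no common component (the affine F_11-count falls short of the bound because intersections may lie at infinity, over extension fields, or carry multiplicity).


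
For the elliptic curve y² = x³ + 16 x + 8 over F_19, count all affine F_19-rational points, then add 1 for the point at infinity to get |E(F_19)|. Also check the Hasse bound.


Affine points = {(1, 5), (1, 14), (3, 8), (3, 11), (5, 2), (5, 17), (6, 4), (6, 15), (7, 8), (7, 11), (9, 8), (9, 11), (10, 3), (10, 16), (12, 3), (12, 16), (13, 0), (16, 3), (16, 16), (17, 5), (17, 14)}; affine count = 21; |E(F_19)| = 22.

Discriminant check: Δ ∝ 4a³ + 27b² = 4·16³ + 27·8² = 4·4096 + 27·64 ≡ 5 (mod 19). Nonzero ⇒ E is nonsingular.
For each x ∈ F_19, compute rhs = x³ + 16·x + 8 mod 19, then count y ∈ F_19 with y² ≡ rhs.
  x = 0: rhs = 8, matching y values: none (0 points).
  x = 1: rhs = 6, matching y values: 5, 14 (2 points).
  x = 2: rhs = 10, matching y values: none (0 points).
  x = 3: rhs = 7, matching y values: 8, 11 (2 points).
  x = 4: rhs = 3, matching y values: none (0 points).
  x = 5: rhs = 4, matching y values: 2, 17 (2 points).
  x = 6: rhs = 16, matching y values: 4, 15 (2 points).
  x = 7: rhs = 7, matching y values: 8, 11 (2 points).
  x = 8: rhs = 2, matching y values: none (0 points).
  x = 9: rhs = 7, matching y values: 8, 11 (2 points).
  x = 10: rhs = 9, matching y values: 3, 16 (2 points).
  x = 11: rhs = 14, matching y values: none (0 points).
  x = 12: rhs = 9, matching y values: 3, 16 (2 points).
  x = 13: rhs = 0, matching y values: 0 (1 points).
  x = 14: rhs = 12, matching y values: none (0 points).
  x = 15: rhs = 13, matching y values: none (0 points).
  x = 16: rhs = 9, matching y values: 3, 16 (2 points).
  x = 17: rhs = 6, matching y values: 5, 14 (2 points).
  x = 18: rhs = 10, matching y values: none (0 points).
Total affine count: 21.
Full point count |E(F_19)| = 21 + 1 = 22.
Hasse bound: |22 − (19+1)| = |2| = 2 ≤ 2√19 ≈ 8.7178 ✓.


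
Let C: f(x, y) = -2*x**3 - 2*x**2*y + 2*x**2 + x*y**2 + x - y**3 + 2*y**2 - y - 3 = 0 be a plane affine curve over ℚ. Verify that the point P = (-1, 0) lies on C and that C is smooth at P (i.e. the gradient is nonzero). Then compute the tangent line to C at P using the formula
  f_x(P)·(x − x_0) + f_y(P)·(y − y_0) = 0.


Tangent line at P: -9*x - 3*y - 9 = 0.

Step 1: f(-1, 0) = 0, so P lies on C.
Step 2: partial derivatives
  f_x(x, y) = -6*x**2 - 4*x*y + 4*x + y**2 + 1, f_y(x, y) = -2*x**2 + 2*x*y - 3*y**2 + 4*y - 1.
  f_x(P) = -9, f_y(P) = -3 (gradient nonzero, so P is smooth).
Step 3: tangent line at P: -9·(x − -1) + -3·(y − 0) = 0.
Expanding: -9*x - 3*y - 9 = 0.


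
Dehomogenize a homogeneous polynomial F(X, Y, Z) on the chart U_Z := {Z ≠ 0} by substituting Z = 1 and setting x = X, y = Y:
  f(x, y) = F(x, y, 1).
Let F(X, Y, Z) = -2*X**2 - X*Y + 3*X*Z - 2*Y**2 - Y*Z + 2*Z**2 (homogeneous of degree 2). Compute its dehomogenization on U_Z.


f(x, y) = -2*x**2 - x*y + 3*x - 2*y**2 - y + 2

On U_Z we set Z = 1. Each monomial c·X^i·Y^j·Z^k in F becomes c·x^i·y^j·1^k = c·x^i·y^j.
Substituting Z = 1: F(X, Y, 1) = -2*x**2 - x*y + 3*x - 2*y**2 - y + 2.
Note: deg(f) ≤ deg(F) = 2; strict inequality happens when F is divisible by Z (lost terms).


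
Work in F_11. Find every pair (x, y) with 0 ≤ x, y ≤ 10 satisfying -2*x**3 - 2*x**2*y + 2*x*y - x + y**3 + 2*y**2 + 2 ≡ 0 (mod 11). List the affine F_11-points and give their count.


Affine F_11-points: {(1, 3), (1, 7), (1, 10), (2, 10), (3, 0), (4, 7), (5, 0), (6, 5), (9, 1), (9, 9), (9, 10), (10, 7)}; count = 12.

For each of the 121 pairs (x, y) ∈ F_11², evaluate f(x, y) mod 11. Record the zeros.
  x = 0: [0↦2, 1↦5, 2↦7, 3↦3, 4↦10, 5↦1, 6↦4, 7↦3, 8↦4, 9↦2, 10↦3]  zeros at y ∈ ∅
  x = 1: [0↦10, 1↦2, 2↦4, 3↦0, 4↦7, 5↦9, 6↦1, 7↦0, 8↦1, 9↦10, 10↦0]  zeros at y ∈ {3, 7, 10}
  x = 2: [0↦6, 1↦5, 2↦3, 3↦6, 4↦9, 5↦7, 6↦6, 7↦1, 8↦9, 9↦3, 10↦0]  zeros at y ∈ {10}
  x = 3: [0↦0, 1↦2, 2↦3, 3↦9, 4↦4, 5↦5, 6↦7, 7↦5, 8↦5, 9↦2, 10↦2]  zeros at y ∈ {0}
  x = 4: [0↦2, 1↦3, 2↦3, 3↦8, 4↦2, 5↦2, 6↦3, 7↦0, 8↦10, 9↦6, 10↦5]  zeros at y ∈ {7}
  x = 5: [0↦0, 1↦7, 2↦2, 3↦2, 4↦2, 5↦8, 6↦4, 7↦7, 8↦1, 9↦3, 10↦8]  zeros at y ∈ {0}
  x = 6: [0↦4, 1↦2, 2↦10, 3↦1, 4↦3, 5↦0, 6↦9, 7↦3, 8↦10, 9↦3, 10↦10]  zeros at y ∈ {5}
  x = 7: [0↦2, 1↦9, 2↦4, 3↦4, 4↦4, 5↦10, 6↦6, 7↦9, 8↦3, 9↦5, 10↦10]  zeros at y ∈ ∅
  x = 8: [0↦4, 1↦5, 2↦5, 3↦10, 4↦4, 5↦4, 6↦5, 7↦2, 8↦1, 9↦8, 10↦7]  zeros at y ∈ ∅
  x = 9: [0↦9, 1↦0, 2↦1, 3↦7, 4↦2, 5↦3, 6↦5, 7↦3, 8↦3, 9↦0, 10↦0]  zeros at y ∈ {1, 9, 10}
  x = 10: [0↦5, 1↦4, 2↦2, 3↦5, 4↦8, 5↦6, 6↦5, 7↦0, 8↦8, 9↦2, 10↦10]  zeros at y ∈ {7}
Collecting zeros: affine points = {(1, 3), (1, 7), (1, 10), (2, 10), (3, 0), (4, 7), (5, 0), (6, 5), (9, 1), (9, 9), (9, 10), (10, 7)}.
Total count |C(F_11)_aff| = 12.


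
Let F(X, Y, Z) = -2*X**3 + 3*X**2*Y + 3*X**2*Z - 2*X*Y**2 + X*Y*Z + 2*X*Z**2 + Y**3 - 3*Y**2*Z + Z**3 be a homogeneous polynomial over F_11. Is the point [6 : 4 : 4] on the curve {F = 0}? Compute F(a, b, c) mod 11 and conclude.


F(6,4,4) ≡ 2 (mod 11); P is NOT on the curve.

Evaluate F(6, 4, 4) term-by-term (mod 11).
  -2*X**3 ↦ -2·216·1·1 = -432
  3*X**2*Y ↦ 3·36·4·1 = 432
  3*X**2*Z ↦ 3·36·1·4 = 432
  -2*X*Y**2 ↦ -2·6·16·1 = -192
  X*Y*Z ↦ 1·6·4·4 = 96
  2*X*Z**2 ↦ 2·6·1·16 = 192
  Y**3 ↦ 1·1·64·1 = 64
  -3*Y**2*Z ↦ -3·1·16·4 = -192
  Z**3 ↦ 1·1·1·64 = 64
Sum: F(6, 4, 4) = (-432) + (432) + (432) + (-192) + (96) + (192) + (64) + (-192) + (64) = 464.
Reducing mod 11: 464 ≡ 2 (mod 11).
Since F(a, b, c) ≡ 2 ≠ 0 (mod 11), P does NOT lie on the curve.


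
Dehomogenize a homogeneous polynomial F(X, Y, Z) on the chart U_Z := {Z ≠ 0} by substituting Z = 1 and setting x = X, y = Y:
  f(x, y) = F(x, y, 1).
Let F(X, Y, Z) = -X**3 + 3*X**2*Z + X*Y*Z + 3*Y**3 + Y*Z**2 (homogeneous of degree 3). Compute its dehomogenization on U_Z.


f(x, y) = -x**3 + 3*x**2 + x*y + 3*y**3 + y

On U_Z we set Z = 1. Each monomial c·X^i·Y^j·Z^k in F becomes c·x^i·y^j·1^k = c·x^i·y^j.
Substituting Z = 1: F(X, Y, 1) = -x**3 + 3*x**2 + x*y + 3*y**3 + y.
Note: deg(f) ≤ deg(F) = 3; strict inequality happens when F is divisible by Z (lost terms).


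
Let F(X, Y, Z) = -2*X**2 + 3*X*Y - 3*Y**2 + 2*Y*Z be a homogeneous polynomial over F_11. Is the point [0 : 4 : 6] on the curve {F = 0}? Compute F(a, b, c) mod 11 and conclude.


F(0,4,6) ≡ 0 (mod 11); P is on the curve.

Evaluate F(0, 4, 6) term-by-term (mod 11).
  -2*X**2 ↦ -2·0·1·1 = 0
  3*X*Y ↦ 3·0·4·1 = 0
  -3*Y**2 ↦ -3·1·16·1 = -48
  2*Y*Z ↦ 2·1·4·6 = 48
Sum: F(0, 4, 6) = (0) + (0) + (-48) + (48) = 0.
Reducing mod 11: 0 ≡ 0 (mod 11).
Since F(a, b, c) ≡ 0 (mod 11), P lies on the curve.
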